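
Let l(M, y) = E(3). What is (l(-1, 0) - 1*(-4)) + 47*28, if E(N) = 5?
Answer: 1325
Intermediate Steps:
l(M, y) = 5
(l(-1, 0) - 1*(-4)) + 47*28 = (5 - 1*(-4)) + 47*28 = (5 + 4) + 1316 = 9 + 1316 = 1325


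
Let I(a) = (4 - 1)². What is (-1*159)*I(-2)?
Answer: -1431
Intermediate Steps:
I(a) = 9 (I(a) = 3² = 9)
(-1*159)*I(-2) = -1*159*9 = -159*9 = -1431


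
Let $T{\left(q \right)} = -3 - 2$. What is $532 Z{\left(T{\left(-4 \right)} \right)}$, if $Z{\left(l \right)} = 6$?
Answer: $3192$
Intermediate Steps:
$T{\left(q \right)} = -5$
$532 Z{\left(T{\left(-4 \right)} \right)} = 532 \cdot 6 = 3192$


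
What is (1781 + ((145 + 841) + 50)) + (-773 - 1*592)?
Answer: 1452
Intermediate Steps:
(1781 + ((145 + 841) + 50)) + (-773 - 1*592) = (1781 + (986 + 50)) + (-773 - 592) = (1781 + 1036) - 1365 = 2817 - 1365 = 1452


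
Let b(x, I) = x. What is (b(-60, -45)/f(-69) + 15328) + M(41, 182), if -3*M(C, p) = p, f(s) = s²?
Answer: 24229238/1587 ≈ 15267.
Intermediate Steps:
M(C, p) = -p/3
(b(-60, -45)/f(-69) + 15328) + M(41, 182) = (-60/((-69)²) + 15328) - ⅓*182 = (-60/4761 + 15328) - 182/3 = (-60*1/4761 + 15328) - 182/3 = (-20/1587 + 15328) - 182/3 = 24325516/1587 - 182/3 = 24229238/1587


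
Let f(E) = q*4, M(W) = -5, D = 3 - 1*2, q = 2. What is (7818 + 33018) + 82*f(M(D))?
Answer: 41492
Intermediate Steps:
D = 1 (D = 3 - 2 = 1)
f(E) = 8 (f(E) = 2*4 = 8)
(7818 + 33018) + 82*f(M(D)) = (7818 + 33018) + 82*8 = 40836 + 656 = 41492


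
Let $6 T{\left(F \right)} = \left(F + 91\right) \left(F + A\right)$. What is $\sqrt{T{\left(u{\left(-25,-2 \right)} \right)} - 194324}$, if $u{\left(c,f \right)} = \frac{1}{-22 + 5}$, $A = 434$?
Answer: $\frac{i \sqrt{54258829}}{17} \approx 433.3 i$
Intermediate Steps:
$u{\left(c,f \right)} = - \frac{1}{17}$ ($u{\left(c,f \right)} = \frac{1}{-17} = - \frac{1}{17}$)
$T{\left(F \right)} = \frac{\left(91 + F\right) \left(434 + F\right)}{6}$ ($T{\left(F \right)} = \frac{\left(F + 91\right) \left(F + 434\right)}{6} = \frac{\left(91 + F\right) \left(434 + F\right)}{6}$)
$\sqrt{T{\left(u{\left(-25,-2 \right)} \right)} - 194324} = \sqrt{\left(\frac{19747}{3} + \frac{\left(- \frac{1}{17}\right)^{2}}{6} + \frac{175}{2} \left(- \frac{1}{17}\right)\right) - 194324} = \sqrt{\left(\frac{19747}{3} + \frac{1}{6} \cdot \frac{1}{289} - \frac{175}{34}\right) - 194324} = \sqrt{\left(\frac{19747}{3} + \frac{1}{1734} - \frac{175}{34}\right) - 194324} = \sqrt{\frac{1900807}{289} - 194324} = \sqrt{- \frac{54258829}{289}} = \frac{i \sqrt{54258829}}{17}$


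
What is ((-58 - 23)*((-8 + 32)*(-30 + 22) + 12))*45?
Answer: 656100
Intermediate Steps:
((-58 - 23)*((-8 + 32)*(-30 + 22) + 12))*45 = -81*(24*(-8) + 12)*45 = -81*(-192 + 12)*45 = -81*(-180)*45 = 14580*45 = 656100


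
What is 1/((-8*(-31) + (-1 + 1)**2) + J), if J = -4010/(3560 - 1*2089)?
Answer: 1471/360798 ≈ 0.0040771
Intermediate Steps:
J = -4010/1471 (J = -4010/(3560 - 2089) = -4010/1471 ≈ -2.7260)
1/((-8*(-31) + (-1 + 1)**2) + J) = 1/((-8*(-31) + (-1 + 1)**2) - 4010/1471) = 1/((248 + 0**2) - 4010/1471) = 1/((248 + 0) - 4010/1471) = 1/(248 - 4010/1471) = 1/(360798/1471) = 1471/360798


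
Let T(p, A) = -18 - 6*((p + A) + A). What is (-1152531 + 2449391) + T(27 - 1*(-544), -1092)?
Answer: 1306520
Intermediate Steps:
T(p, A) = -18 - 12*A - 6*p (T(p, A) = -18 - 6*((A + p) + A) = -18 - 6*(p + 2*A) = -18 + (-12*A - 6*p) = -18 - 12*A - 6*p)
(-1152531 + 2449391) + T(27 - 1*(-544), -1092) = (-1152531 + 2449391) + (-18 - 12*(-1092) - 6*(27 - 1*(-544))) = 1296860 + (-18 + 13104 - 6*(27 + 544)) = 1296860 + (-18 + 13104 - 6*571) = 1296860 + (-18 + 13104 - 3426) = 1296860 + 9660 = 1306520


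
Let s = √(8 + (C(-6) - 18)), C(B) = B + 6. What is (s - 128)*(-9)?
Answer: 1152 - 9*I*√10 ≈ 1152.0 - 28.461*I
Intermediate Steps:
C(B) = 6 + B
s = I*√10 (s = √(8 + ((6 - 6) - 18)) = √(8 + (0 - 18)) = √(8 - 18) = √(-10) = I*√10 ≈ 3.1623*I)
(s - 128)*(-9) = (I*√10 - 128)*(-9) = (-128 + I*√10)*(-9) = 1152 - 9*I*√10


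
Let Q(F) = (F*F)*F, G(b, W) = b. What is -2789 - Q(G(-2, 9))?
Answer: -2781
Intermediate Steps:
Q(F) = F³ (Q(F) = F²*F = F³)
-2789 - Q(G(-2, 9)) = -2789 - 1*(-2)³ = -2789 - 1*(-8) = -2789 + 8 = -2781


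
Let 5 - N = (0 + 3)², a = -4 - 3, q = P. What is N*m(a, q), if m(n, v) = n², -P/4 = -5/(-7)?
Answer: -196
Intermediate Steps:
P = -20/7 (P = -(-20)/(-7) = -(-20)*(-1)/7 = -4*5/7 = -20/7 ≈ -2.8571)
q = -20/7 ≈ -2.8571
a = -7
N = -4 (N = 5 - (0 + 3)² = 5 - 1*3² = 5 - 1*9 = 5 - 9 = -4)
N*m(a, q) = -4*(-7)² = -4*49 = -196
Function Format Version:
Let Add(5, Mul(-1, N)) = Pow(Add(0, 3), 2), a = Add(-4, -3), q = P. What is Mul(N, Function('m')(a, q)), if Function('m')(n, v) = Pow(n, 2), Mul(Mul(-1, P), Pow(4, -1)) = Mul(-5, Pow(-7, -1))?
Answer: -196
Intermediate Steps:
P = Rational(-20, 7) (P = Mul(-4, Mul(-5, Pow(-7, -1))) = Mul(-4, Mul(-5, Rational(-1, 7))) = Mul(-4, Rational(5, 7)) = Rational(-20, 7) ≈ -2.8571)
q = Rational(-20, 7) ≈ -2.8571
a = -7
N = -4 (N = Add(5, Mul(-1, Pow(Add(0, 3), 2))) = Add(5, Mul(-1, Pow(3, 2))) = Add(5, Mul(-1, 9)) = Add(5, -9) = -4)
Mul(N, Function('m')(a, q)) = Mul(-4, Pow(-7, 2)) = Mul(-4, 49) = -196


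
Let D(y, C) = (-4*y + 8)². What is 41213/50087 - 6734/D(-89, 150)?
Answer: 28149845/36463336 ≈ 0.77200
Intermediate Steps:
D(y, C) = (8 - 4*y)²
41213/50087 - 6734/D(-89, 150) = 41213/50087 - 6734*1/(16*(-2 - 89)²) = 41213*(1/50087) - 6734/(16*(-91)²) = 41213/50087 - 6734/(16*8281) = 41213/50087 - 6734/132496 = 41213/50087 - 6734*1/132496 = 41213/50087 - 37/728 = 28149845/36463336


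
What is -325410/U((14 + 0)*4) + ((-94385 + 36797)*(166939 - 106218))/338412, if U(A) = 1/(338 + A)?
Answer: -3615985039619/28201 ≈ -1.2822e+8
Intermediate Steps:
-325410/U((14 + 0)*4) + ((-94385 + 36797)*(166939 - 106218))/338412 = -325410/(1/(338 + (14 + 0)*4)) + ((-94385 + 36797)*(166939 - 106218))/338412 = -325410/(1/(338 + 14*4)) - 57588*60721*(1/338412) = -325410/(1/(338 + 56)) - 3496800948*1/338412 = -325410/(1/394) - 291400079/28201 = -325410/1/394 - 291400079/28201 = -325410*394 - 291400079/28201 = -128211540 - 291400079/28201 = -3615985039619/28201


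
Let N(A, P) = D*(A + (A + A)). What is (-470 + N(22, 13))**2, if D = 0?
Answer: 220900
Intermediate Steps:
N(A, P) = 0 (N(A, P) = 0*(A + (A + A)) = 0*(A + 2*A) = 0*(3*A) = 0)
(-470 + N(22, 13))**2 = (-470 + 0)**2 = (-470)**2 = 220900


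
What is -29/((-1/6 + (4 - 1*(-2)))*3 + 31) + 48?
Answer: 4598/97 ≈ 47.402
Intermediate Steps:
-29/((-1/6 + (4 - 1*(-2)))*3 + 31) + 48 = -29/((-1*⅙ + (4 + 2))*3 + 31) + 48 = -29/((-⅙ + 6)*3 + 31) + 48 = -29/((35/6)*3 + 31) + 48 = -29/(35/2 + 31) + 48 = -29/(97/2) + 48 = (2/97)*(-29) + 48 = -58/97 + 48 = 4598/97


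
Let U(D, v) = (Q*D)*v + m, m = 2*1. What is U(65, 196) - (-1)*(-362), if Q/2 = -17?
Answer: -433520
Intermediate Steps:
Q = -34 (Q = 2*(-17) = -34)
m = 2
U(D, v) = 2 - 34*D*v (U(D, v) = (-34*D)*v + 2 = -34*D*v + 2 = 2 - 34*D*v)
U(65, 196) - (-1)*(-362) = (2 - 34*65*196) - (-1)*(-362) = (2 - 433160) - 1*362 = -433158 - 362 = -433520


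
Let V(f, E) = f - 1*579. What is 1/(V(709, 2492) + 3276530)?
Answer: 1/3276660 ≈ 3.0519e-7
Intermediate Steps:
V(f, E) = -579 + f (V(f, E) = f - 579 = -579 + f)
1/(V(709, 2492) + 3276530) = 1/((-579 + 709) + 3276530) = 1/(130 + 3276530) = 1/3276660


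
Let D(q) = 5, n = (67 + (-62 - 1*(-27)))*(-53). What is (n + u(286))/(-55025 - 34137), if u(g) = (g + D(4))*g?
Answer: -40765/44581 ≈ -0.91440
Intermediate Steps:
n = -1696 (n = (67 + (-62 + 27))*(-53) = (67 - 35)*(-53) = 32*(-53) = -1696)
u(g) = g*(5 + g) (u(g) = (g + 5)*g = (5 + g)*g = g*(5 + g))
(n + u(286))/(-55025 - 34137) = (-1696 + 286*(5 + 286))/(-55025 - 34137) = (-1696 + 286*291)/(-89162) = (-1696 + 83226)*(-1/89162) = 81530*(-1/89162) = -40765/44581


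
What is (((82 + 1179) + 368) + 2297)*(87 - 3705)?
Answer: -14204268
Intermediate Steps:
(((82 + 1179) + 368) + 2297)*(87 - 3705) = ((1261 + 368) + 2297)*(-3618) = (1629 + 2297)*(-3618) = 3926*(-3618) = -14204268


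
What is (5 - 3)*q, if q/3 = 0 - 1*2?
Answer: -12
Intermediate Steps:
q = -6 (q = 3*(0 - 1*2) = 3*(0 - 2) = 3*(-2) = -6)
(5 - 3)*q = (5 - 3)*(-6) = 2*(-6) = -12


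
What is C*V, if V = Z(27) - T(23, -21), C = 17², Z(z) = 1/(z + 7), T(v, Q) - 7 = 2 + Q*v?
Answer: 273989/2 ≈ 1.3699e+5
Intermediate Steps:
T(v, Q) = 9 + Q*v (T(v, Q) = 7 + (2 + Q*v) = 9 + Q*v)
Z(z) = 1/(7 + z)
C = 289
V = 16117/34 (V = 1/(7 + 27) - (9 - 21*23) = 1/34 - (9 - 483) = 1/34 - 1*(-474) = 1/34 + 474 = 16117/34 ≈ 474.03)
C*V = 289*(16117/34) = 273989/2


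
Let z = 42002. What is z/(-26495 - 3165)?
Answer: -21001/14830 ≈ -1.4161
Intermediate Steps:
z/(-26495 - 3165) = 42002/(-26495 - 3165) = 42002/(-29660) = 42002*(-1/29660) = -21001/14830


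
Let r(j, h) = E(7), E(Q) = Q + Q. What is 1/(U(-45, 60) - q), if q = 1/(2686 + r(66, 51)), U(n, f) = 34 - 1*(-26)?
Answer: 2700/161999 ≈ 0.016667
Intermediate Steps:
E(Q) = 2*Q
r(j, h) = 14 (r(j, h) = 2*7 = 14)
U(n, f) = 60 (U(n, f) = 34 + 26 = 60)
q = 1/2700 (q = 1/(2686 + 14) = 1/2700 ≈ 0.00037037)
1/(U(-45, 60) - q) = 1/(60 - 1*1/2700) = 1/(60 - 1/2700) = 1/(161999/2700) = 2700/161999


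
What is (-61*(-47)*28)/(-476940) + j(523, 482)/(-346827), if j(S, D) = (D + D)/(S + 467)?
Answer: -229699376497/1364679272385 ≈ -0.16832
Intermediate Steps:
j(S, D) = 2*D/(467 + S) (j(S, D) = (2*D)/(467 + S) = 2*D/(467 + S))
(-61*(-47)*28)/(-476940) + j(523, 482)/(-346827) = (-61*(-47)*28)/(-476940) + (2*482/(467 + 523))/(-346827) = (2867*28)*(-1/476940) + (2*482/990)*(-1/346827) = 80276*(-1/476940) + (2*482*(1/990))*(-1/346827) = -20069/119235 + (482/495)*(-1/346827) = -20069/119235 - 482/171679365 = -229699376497/1364679272385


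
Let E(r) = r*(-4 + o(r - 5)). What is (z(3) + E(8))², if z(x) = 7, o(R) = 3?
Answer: 1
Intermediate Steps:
E(r) = -r (E(r) = r*(-4 + 3) = r*(-1) = -r)
(z(3) + E(8))² = (7 - 1*8)² = (7 - 8)² = (-1)² = 1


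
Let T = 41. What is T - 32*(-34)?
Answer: 1129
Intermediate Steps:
T - 32*(-34) = 41 - 32*(-34) = 41 + 1088 = 1129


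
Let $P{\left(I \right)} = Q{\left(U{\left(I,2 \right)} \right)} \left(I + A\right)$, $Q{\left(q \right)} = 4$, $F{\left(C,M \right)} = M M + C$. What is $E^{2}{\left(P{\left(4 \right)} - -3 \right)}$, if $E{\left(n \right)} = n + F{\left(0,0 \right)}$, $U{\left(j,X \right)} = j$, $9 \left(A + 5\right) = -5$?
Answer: $\frac{841}{81} \approx 10.383$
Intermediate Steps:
$A = - \frac{50}{9}$ ($A = -5 + \frac{1}{9} \left(-5\right) = -5 - \frac{5}{9} = - \frac{50}{9} \approx -5.5556$)
$F{\left(C,M \right)} = C + M^{2}$ ($F{\left(C,M \right)} = M^{2} + C = C + M^{2}$)
$P{\left(I \right)} = - \frac{200}{9} + 4 I$ ($P{\left(I \right)} = 4 \left(I - \frac{50}{9}\right) = 4 \left(- \frac{50}{9} + I\right) = - \frac{200}{9} + 4 I$)
$E{\left(n \right)} = n$ ($E{\left(n \right)} = n + \left(0 + 0^{2}\right) = n + \left(0 + 0\right) = n + 0 = n$)
$E^{2}{\left(P{\left(4 \right)} - -3 \right)} = \left(\left(- \frac{200}{9} + 4 \cdot 4\right) - -3\right)^{2} = \left(\left(- \frac{200}{9} + 16\right) + 3\right)^{2} = \left(- \frac{56}{9} + 3\right)^{2} = \left(- \frac{29}{9}\right)^{2} = \frac{841}{81}$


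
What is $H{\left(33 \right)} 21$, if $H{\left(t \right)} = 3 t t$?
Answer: $68607$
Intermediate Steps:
$H{\left(t \right)} = 3 t^{2}$
$H{\left(33 \right)} 21 = 3 \cdot 33^{2} \cdot 21 = 3 \cdot 1089 \cdot 21 = 3267 \cdot 21 = 68607$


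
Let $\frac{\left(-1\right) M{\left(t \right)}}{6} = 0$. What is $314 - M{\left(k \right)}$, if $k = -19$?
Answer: $314$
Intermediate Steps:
$M{\left(t \right)} = 0$ ($M{\left(t \right)} = \left(-6\right) 0 = 0$)
$314 - M{\left(k \right)} = 314 - 0 = 314 + 0 = 314$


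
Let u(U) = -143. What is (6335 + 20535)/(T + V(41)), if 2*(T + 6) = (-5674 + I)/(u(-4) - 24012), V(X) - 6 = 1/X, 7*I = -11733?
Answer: 372551743900/2447661 ≈ 1.5221e+5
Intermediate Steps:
I = -11733/7 (I = (1/7)*(-11733) = -11733/7 ≈ -1676.1)
V(X) = 6 + 1/X
T = -1977569/338170 (T = -6 + ((-5674 - 11733/7)/(-143 - 24012))/2 = -6 + (-51451/7/(-24155))/2 = -6 + (-51451/7*(-1/24155))/2 = -6 + (1/2)*(51451/169085) = -6 + 51451/338170 = -1977569/338170 ≈ -5.8479)
(6335 + 20535)/(T + V(41)) = (6335 + 20535)/(-1977569/338170 + (6 + 1/41)) = 26870/(-1977569/338170 + (6 + 1/41)) = 26870/(-1977569/338170 + 247/41) = 26870/(2447661/13864970) = 26870*(13864970/2447661) = 372551743900/2447661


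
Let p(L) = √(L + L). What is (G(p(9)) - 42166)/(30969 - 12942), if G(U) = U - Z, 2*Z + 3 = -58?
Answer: -84271/36054 + √2/6009 ≈ -2.3371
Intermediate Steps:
p(L) = √2*√L (p(L) = √(2*L) = √2*√L)
Z = -61/2 (Z = -3/2 + (½)*(-58) = -3/2 - 29 = -61/2 ≈ -30.500)
G(U) = 61/2 + U (G(U) = U - 1*(-61/2) = U + 61/2 = 61/2 + U)
(G(p(9)) - 42166)/(30969 - 12942) = ((61/2 + √2*√9) - 42166)/(30969 - 12942) = ((61/2 + √2*3) - 42166)/18027 = ((61/2 + 3*√2) - 42166)*(1/18027) = (-84271/2 + 3*√2)*(1/18027) = -84271/36054 + √2/6009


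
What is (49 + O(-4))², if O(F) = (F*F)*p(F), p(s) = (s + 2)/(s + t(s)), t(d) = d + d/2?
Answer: 68121/25 ≈ 2724.8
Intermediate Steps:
t(d) = 3*d/2 (t(d) = d + d*(½) = d + d/2 = 3*d/2)
p(s) = 2*(2 + s)/(5*s) (p(s) = (s + 2)/(s + 3*s/2) = (2 + s)/((5*s/2)) = (2 + s)*(2/(5*s)) = 2*(2 + s)/(5*s))
O(F) = 2*F*(2 + F)/5 (O(F) = (F*F)*(2*(2 + F)/(5*F)) = F²*(2*(2 + F)/(5*F)) = 2*F*(2 + F)/5)
(49 + O(-4))² = (49 + (⅖)*(-4)*(2 - 4))² = (49 + (⅖)*(-4)*(-2))² = (49 + 16/5)² = (261/5)² = 68121/25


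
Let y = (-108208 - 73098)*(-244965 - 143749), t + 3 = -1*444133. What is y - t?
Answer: 70476624620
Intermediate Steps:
t = -444136 (t = -3 - 1*444133 = -3 - 444133 = -444136)
y = 70476180484 (y = -181306*(-388714) = 70476180484)
y - t = 70476180484 - 1*(-444136) = 70476180484 + 444136 = 70476624620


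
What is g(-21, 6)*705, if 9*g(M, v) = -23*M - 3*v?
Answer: 36425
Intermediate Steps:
g(M, v) = -23*M/9 - v/3 (g(M, v) = (-23*M - 3*v)/9 = -23*M/9 - v/3)
g(-21, 6)*705 = (-23/9*(-21) - ⅓*6)*705 = (161/3 - 2)*705 = (155/3)*705 = 36425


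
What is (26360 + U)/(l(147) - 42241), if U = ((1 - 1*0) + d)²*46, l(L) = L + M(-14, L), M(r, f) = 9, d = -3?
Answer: -26544/42085 ≈ -0.63072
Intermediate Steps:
l(L) = 9 + L (l(L) = L + 9 = 9 + L)
U = 184 (U = ((1 - 1*0) - 3)²*46 = ((1 + 0) - 3)²*46 = (1 - 3)²*46 = (-2)²*46 = 4*46 = 184)
(26360 + U)/(l(147) - 42241) = (26360 + 184)/((9 + 147) - 42241) = 26544/(156 - 42241) = 26544/(-42085) = 26544*(-1/42085) = -26544/42085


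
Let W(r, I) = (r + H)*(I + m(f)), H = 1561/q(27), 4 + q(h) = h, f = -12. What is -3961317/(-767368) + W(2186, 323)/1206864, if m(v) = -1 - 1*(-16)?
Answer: 3856350986675/665640710028 ≈ 5.7934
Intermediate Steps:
q(h) = -4 + h
H = 1561/23 (H = 1561/(-4 + 27) = 1561/23 ≈ 67.870)
m(v) = 15 (m(v) = -1 + 16 = 15)
W(r, I) = (15 + I)*(1561/23 + r) (W(r, I) = (r + 1561/23)*(I + 15) = (1561/23 + r)*(15 + I) = (15 + I)*(1561/23 + r))
-3961317/(-767368) + W(2186, 323)/1206864 = -3961317/(-767368) + (23415/23 + 15*2186 + (1561/23)*323 + 323*2186)/1206864 = -3961317*(-1/767368) + (23415/23 + 32790 + 504203/23 + 706078)*(1/1206864) = 3961317/767368 + (17521582/23)*(1/1206864) = 3961317/767368 + 8760791/13878936 = 3856350986675/665640710028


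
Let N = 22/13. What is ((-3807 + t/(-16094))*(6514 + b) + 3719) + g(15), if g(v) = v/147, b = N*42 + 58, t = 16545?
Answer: -129651933305264/5125939 ≈ -2.5293e+7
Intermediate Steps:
N = 22/13 (N = 22*(1/13) = 22/13 ≈ 1.6923)
b = 1678/13 (b = (22/13)*42 + 58 = 924/13 + 58 = 1678/13 ≈ 129.08)
g(v) = v/147 (g(v) = v*(1/147) = v/147)
((-3807 + t/(-16094))*(6514 + b) + 3719) + g(15) = ((-3807 + 16545/(-16094))*(6514 + 1678/13) + 3719) + (1/147)*15 = ((-3807 + 16545*(-1/16094))*(86360/13) + 3719) + 5/49 = ((-3807 - 16545/16094)*(86360/13) + 3719) + 5/49 = (-61286403/16094*86360/13 + 3719) + 5/49 = (-2646346881540/104611 + 3719) + 5/49 = -2645957833231/104611 + 5/49 = -129651933305264/5125939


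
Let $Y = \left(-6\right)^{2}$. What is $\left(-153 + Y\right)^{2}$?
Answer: $13689$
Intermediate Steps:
$Y = 36$
$\left(-153 + Y\right)^{2} = \left(-153 + 36\right)^{2} = \left(-117\right)^{2} = 13689$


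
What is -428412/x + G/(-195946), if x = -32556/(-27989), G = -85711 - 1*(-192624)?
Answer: -195796447993363/531601498 ≈ -3.6831e+5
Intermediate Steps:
G = 106913 (G = -85711 + 192624 = 106913)
x = 32556/27989 (x = -32556*(-1)/27989 = -1*(-32556/27989) = 32556/27989 ≈ 1.1632)
-428412/x + G/(-195946) = -428412/32556/27989 + 106913/(-195946) = -428412*27989/32556 + 106913*(-1/195946) = -999235289/2713 - 106913/195946 = -195796447993363/531601498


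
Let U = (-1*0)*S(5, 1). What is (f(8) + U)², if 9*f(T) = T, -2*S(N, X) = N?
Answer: 64/81 ≈ 0.79012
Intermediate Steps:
S(N, X) = -N/2
f(T) = T/9
U = 0 (U = (-1*0)*(-½*5) = 0*(-5/2) = 0)
(f(8) + U)² = ((⅑)*8 + 0)² = (8/9 + 0)² = (8/9)² = 64/81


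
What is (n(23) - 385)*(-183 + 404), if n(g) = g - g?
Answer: -85085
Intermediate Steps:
n(g) = 0
(n(23) - 385)*(-183 + 404) = (0 - 385)*(-183 + 404) = -385*221 = -85085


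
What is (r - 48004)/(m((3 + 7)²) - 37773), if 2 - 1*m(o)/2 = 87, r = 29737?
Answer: 18267/37943 ≈ 0.48143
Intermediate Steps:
m(o) = -170 (m(o) = 4 - 2*87 = 4 - 174 = -170)
(r - 48004)/(m((3 + 7)²) - 37773) = (29737 - 48004)/(-170 - 37773) = -18267/(-37943) = -18267*(-1/37943) = 18267/37943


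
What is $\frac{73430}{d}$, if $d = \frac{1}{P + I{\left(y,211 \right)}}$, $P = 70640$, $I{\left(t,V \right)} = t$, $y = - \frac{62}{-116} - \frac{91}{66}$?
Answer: $\frac{4963990774960}{957} \approx 5.187 \cdot 10^{9}$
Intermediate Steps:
$y = - \frac{808}{957}$ ($y = \left(-62\right) \left(- \frac{1}{116}\right) - \frac{91}{66} = \frac{31}{58} - \frac{91}{66} = - \frac{808}{957} \approx -0.84431$)
$d = \frac{957}{67601672}$ ($d = \frac{1}{70640 - \frac{808}{957}} = \frac{1}{\frac{67601672}{957}} = \frac{957}{67601672} \approx 1.4156 \cdot 10^{-5}$)
$\frac{73430}{d} = \frac{73430}{\frac{957}{67601672}} = 73430 \cdot \frac{67601672}{957} = \frac{4963990774960}{957}$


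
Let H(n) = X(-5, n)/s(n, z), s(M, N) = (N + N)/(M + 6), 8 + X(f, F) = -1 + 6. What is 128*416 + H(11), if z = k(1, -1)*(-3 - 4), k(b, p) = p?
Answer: 745421/14 ≈ 53244.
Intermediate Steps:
X(f, F) = -3 (X(f, F) = -8 + (-1 + 6) = -8 + 5 = -3)
z = 7 (z = -(-3 - 4) = -1*(-7) = 7)
s(M, N) = 2*N/(6 + M) (s(M, N) = (2*N)/(6 + M) = 2*N/(6 + M))
H(n) = -9/7 - 3*n/14 (H(n) = -(9/7 + 3*n/14) = -3*(3/7 + n/14) = -9/7 - 3*n/14)
128*416 + H(11) = 128*416 + (-9/7 - 3/14*11) = 53248 + (-9/7 - 33/14) = 53248 - 51/14 = 745421/14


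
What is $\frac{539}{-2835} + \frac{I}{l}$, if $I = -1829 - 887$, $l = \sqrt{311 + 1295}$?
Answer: $- \frac{77}{405} - \frac{1358 \sqrt{1606}}{803} \approx -67.963$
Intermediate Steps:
$l = \sqrt{1606} \approx 40.075$
$I = -2716$ ($I = -1829 - 887 = -2716$)
$\frac{539}{-2835} + \frac{I}{l} = \frac{539}{-2835} - \frac{2716}{\sqrt{1606}} = 539 \left(- \frac{1}{2835}\right) - 2716 \frac{\sqrt{1606}}{1606} = - \frac{77}{405} - \frac{1358 \sqrt{1606}}{803}$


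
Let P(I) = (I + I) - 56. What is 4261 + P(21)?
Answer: 4247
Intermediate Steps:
P(I) = -56 + 2*I (P(I) = 2*I - 56 = -56 + 2*I)
4261 + P(21) = 4261 + (-56 + 2*21) = 4261 + (-56 + 42) = 4261 - 14 = 4247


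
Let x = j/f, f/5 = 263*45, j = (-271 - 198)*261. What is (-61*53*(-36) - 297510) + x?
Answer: -1190890751/6575 ≈ -1.8112e+5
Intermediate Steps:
j = -122409 (j = -469*261 = -122409)
f = 59175 (f = 5*(263*45) = 5*11835 = 59175)
x = -13601/6575 (x = -122409/59175 = -122409*1/59175 = -13601/6575 ≈ -2.0686)
(-61*53*(-36) - 297510) + x = (-61*53*(-36) - 297510) - 13601/6575 = (-3233*(-36) - 297510) - 13601/6575 = (116388 - 297510) - 13601/6575 = -181122 - 13601/6575 = -1190890751/6575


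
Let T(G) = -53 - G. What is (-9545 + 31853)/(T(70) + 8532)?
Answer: 7436/2803 ≈ 2.6529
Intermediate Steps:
(-9545 + 31853)/(T(70) + 8532) = (-9545 + 31853)/((-53 - 1*70) + 8532) = 22308/((-53 - 70) + 8532) = 22308/(-123 + 8532) = 22308/8409 = 22308*(1/8409) = 7436/2803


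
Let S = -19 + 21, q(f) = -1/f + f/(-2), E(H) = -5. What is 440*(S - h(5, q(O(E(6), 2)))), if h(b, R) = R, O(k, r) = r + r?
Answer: 1870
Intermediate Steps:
O(k, r) = 2*r
q(f) = -1/f - f/2 (q(f) = -1/f + f*(-½) = -1/f - f/2)
S = 2
440*(S - h(5, q(O(E(6), 2)))) = 440*(2 - (-1/(2*2) - 2)) = 440*(2 - (-1/4 - ½*4)) = 440*(2 - (-1*¼ - 2)) = 440*(2 - (-¼ - 2)) = 440*(2 - 1*(-9/4)) = 440*(2 + 9/4) = 440*(17/4) = 1870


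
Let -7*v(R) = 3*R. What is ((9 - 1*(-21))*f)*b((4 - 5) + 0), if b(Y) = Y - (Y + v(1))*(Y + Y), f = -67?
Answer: 54270/7 ≈ 7752.9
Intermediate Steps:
v(R) = -3*R/7
b(Y) = Y - 2*Y*(-3/7 + Y) (b(Y) = Y - (Y - 3/7*1)*(Y + Y) = Y - (Y - 3/7)*2*Y = Y - (-3/7 + Y)*2*Y = Y - 2*Y*(-3/7 + Y))
((9 - 1*(-21))*f)*b((4 - 5) + 0) = ((9 - 1*(-21))*(-67))*(((4 - 5) + 0)*(13 - 14*((4 - 5) + 0))/7) = ((9 + 21)*(-67))*((-1 + 0)*(13 - 14*(-1 + 0))/7) = (30*(-67))*((⅐)*(-1)*(13 - 14*(-1))) = -2010*(-1)*(13 + 14)/7 = -2010*(-1)*27/7 = -2010*(-27/7) = 54270/7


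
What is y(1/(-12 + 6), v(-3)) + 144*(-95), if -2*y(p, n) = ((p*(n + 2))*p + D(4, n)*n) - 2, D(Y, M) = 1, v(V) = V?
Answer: -984779/72 ≈ -13677.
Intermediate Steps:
y(p, n) = 1 - n/2 - p²*(2 + n)/2 (y(p, n) = -(((p*(n + 2))*p + 1*n) - 2)/2 = -(((p*(2 + n))*p + n) - 2)/2 = -((p²*(2 + n) + n) - 2)/2 = -((n + p²*(2 + n)) - 2)/2 = -(-2 + n + p²*(2 + n))/2 = 1 - n/2 - p²*(2 + n)/2)
y(1/(-12 + 6), v(-3)) + 144*(-95) = (1 - (1/(-12 + 6))² - ½*(-3) - ½*(-3)*(1/(-12 + 6))²) + 144*(-95) = (1 - (1/(-6))² + 3/2 - ½*(-3)*(1/(-6))²) - 13680 = (1 - (-⅙)² + 3/2 - ½*(-3)*(-⅙)²) - 13680 = (1 - 1*1/36 + 3/2 - ½*(-3)*1/36) - 13680 = (1 - 1/36 + 3/2 + 1/24) - 13680 = 181/72 - 13680 = -984779/72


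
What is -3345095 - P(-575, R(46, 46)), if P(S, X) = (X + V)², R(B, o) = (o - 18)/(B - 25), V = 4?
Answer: -30106111/9 ≈ -3.3451e+6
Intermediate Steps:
R(B, o) = (-18 + o)/(-25 + B)
P(S, X) = (4 + X)² (P(S, X) = (X + 4)² = (4 + X)²)
-3345095 - P(-575, R(46, 46)) = -3345095 - (4 + (-18 + 46)/(-25 + 46))² = -3345095 - (4 + 28/21)² = -3345095 - (4 + (1/21)*28)² = -3345095 - (4 + 4/3)² = -3345095 - (16/3)² = -3345095 - 1*256/9 = -3345095 - 256/9 = -30106111/9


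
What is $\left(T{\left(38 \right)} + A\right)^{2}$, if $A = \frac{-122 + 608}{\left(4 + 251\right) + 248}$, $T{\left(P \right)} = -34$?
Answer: $\frac{276091456}{253009} \approx 1091.2$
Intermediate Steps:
$A = \frac{486}{503}$ ($A = \frac{486}{255 + 248} = \frac{486}{503} \approx 0.9662$)
$\left(T{\left(38 \right)} + A\right)^{2} = \left(-34 + \frac{486}{503}\right)^{2} = \left(- \frac{16616}{503}\right)^{2} = \frac{276091456}{253009}$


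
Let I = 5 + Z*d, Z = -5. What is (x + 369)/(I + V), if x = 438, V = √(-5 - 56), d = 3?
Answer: -8070/161 - 807*I*√61/161 ≈ -50.124 - 39.148*I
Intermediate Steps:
V = I*√61 (V = √(-61) = I*√61 ≈ 7.8102*I)
I = -10 (I = 5 - 5*3 = 5 - 15 = -10)
(x + 369)/(I + V) = (438 + 369)/(-10 + I*√61) = 807/(-10 + I*√61)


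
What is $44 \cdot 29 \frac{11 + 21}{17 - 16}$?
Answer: $40832$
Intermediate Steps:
$44 \cdot 29 \frac{11 + 21}{17 - 16} = 1276 \cdot \frac{32}{1} = 1276 \cdot 32 \cdot 1 = 1276 \cdot 32 = 40832$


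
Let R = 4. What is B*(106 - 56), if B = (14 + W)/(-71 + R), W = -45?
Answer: 1550/67 ≈ 23.134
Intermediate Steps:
B = 31/67 (B = (14 - 45)/(-71 + 4) = -31/(-67) = -31*(-1/67) = 31/67 ≈ 0.46269)
B*(106 - 56) = 31*(106 - 56)/67 = (31/67)*50 = 1550/67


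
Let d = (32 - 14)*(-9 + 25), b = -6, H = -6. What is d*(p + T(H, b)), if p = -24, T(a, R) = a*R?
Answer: 3456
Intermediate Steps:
T(a, R) = R*a
d = 288 (d = 18*16 = 288)
d*(p + T(H, b)) = 288*(-24 - 6*(-6)) = 288*(-24 + 36) = 288*12 = 3456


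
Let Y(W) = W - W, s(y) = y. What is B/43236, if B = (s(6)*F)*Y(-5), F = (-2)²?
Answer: 0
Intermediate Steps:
F = 4
Y(W) = 0
B = 0 (B = (6*4)*0 = 24*0 = 0)
B/43236 = 0/43236 = 0*(1/43236) = 0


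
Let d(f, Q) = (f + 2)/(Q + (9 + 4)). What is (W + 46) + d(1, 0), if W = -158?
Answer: -1453/13 ≈ -111.77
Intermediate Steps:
d(f, Q) = (2 + f)/(13 + Q) (d(f, Q) = (2 + f)/(Q + 13) = (2 + f)/(13 + Q))
(W + 46) + d(1, 0) = (-158 + 46) + (2 + 1)/(13 + 0) = -112 + 3/13 = -1453/13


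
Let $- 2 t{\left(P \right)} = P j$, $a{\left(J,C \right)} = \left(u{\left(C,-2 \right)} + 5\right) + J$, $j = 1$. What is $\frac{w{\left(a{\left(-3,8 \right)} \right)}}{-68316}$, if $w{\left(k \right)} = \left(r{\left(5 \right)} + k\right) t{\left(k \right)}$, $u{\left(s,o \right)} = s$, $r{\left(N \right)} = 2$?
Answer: $\frac{5}{5693} \approx 0.00087827$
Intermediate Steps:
$a{\left(J,C \right)} = 5 + C + J$ ($a{\left(J,C \right)} = \left(C + 5\right) + J = \left(5 + C\right) + J = 5 + C + J$)
$t{\left(P \right)} = - \frac{P}{2}$ ($t{\left(P \right)} = - \frac{P 1}{2} = - \frac{P}{2}$)
$w{\left(k \right)} = - \frac{k \left(2 + k\right)}{2}$ ($w{\left(k \right)} = \left(2 + k\right) \left(- \frac{k}{2}\right) = - \frac{k \left(2 + k\right)}{2}$)
$\frac{w{\left(a{\left(-3,8 \right)} \right)}}{-68316} = \frac{\left(- \frac{1}{2}\right) \left(5 + 8 - 3\right) \left(2 + \left(5 + 8 - 3\right)\right)}{-68316} = \left(- \frac{1}{2}\right) 10 \left(2 + 10\right) \left(- \frac{1}{68316}\right) = \left(- \frac{1}{2}\right) 10 \cdot 12 \left(- \frac{1}{68316}\right) = \left(-60\right) \left(- \frac{1}{68316}\right) = \frac{5}{5693}$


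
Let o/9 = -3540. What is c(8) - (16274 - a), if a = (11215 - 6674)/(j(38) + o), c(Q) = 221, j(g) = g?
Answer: -510843107/31822 ≈ -16053.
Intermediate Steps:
o = -31860 (o = 9*(-3540) = -31860)
a = -4541/31822 (a = (11215 - 6674)/(38 - 31860) = 4541/(-31822) = 4541*(-1/31822) = -4541/31822 ≈ -0.14270)
c(8) - (16274 - a) = 221 - (16274 - 1*(-4541/31822)) = 221 - (16274 + 4541/31822) = 221 - 1*517875769/31822 = 221 - 517875769/31822 = -510843107/31822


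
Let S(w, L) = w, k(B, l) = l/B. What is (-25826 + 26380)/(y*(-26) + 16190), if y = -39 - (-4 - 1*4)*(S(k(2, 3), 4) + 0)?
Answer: 277/8446 ≈ 0.032797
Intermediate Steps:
y = -27 (y = -39 - (-4 - 1*4)*(3/2 + 0) = -39 - (-4 - 4)*(3*(½) + 0) = -39 - (-8)*(3/2 + 0) = -39 - (-8)*3/2 = -39 - 1*(-12) = -39 + 12 = -27)
(-25826 + 26380)/(y*(-26) + 16190) = (-25826 + 26380)/(-27*(-26) + 16190) = 554/(702 + 16190) = 554/16892 = 554*(1/16892) = 277/8446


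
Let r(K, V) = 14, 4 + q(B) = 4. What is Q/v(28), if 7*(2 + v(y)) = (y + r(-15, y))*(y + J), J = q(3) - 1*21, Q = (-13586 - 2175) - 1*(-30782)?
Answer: 15021/40 ≈ 375.52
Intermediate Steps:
Q = 15021 (Q = -15761 + 30782 = 15021)
q(B) = 0 (q(B) = -4 + 4 = 0)
J = -21 (J = 0 - 1*21 = 0 - 21 = -21)
v(y) = -2 + (-21 + y)*(14 + y)/7 (v(y) = -2 + ((y + 14)*(y - 21))/7 = -2 + ((14 + y)*(-21 + y))/7 = -2 + ((-21 + y)*(14 + y))/7 = -2 + (-21 + y)*(14 + y)/7)
Q/v(28) = 15021/(-44 - 1*28 + (⅐)*28²) = 15021/(-44 - 28 + (⅐)*784) = 15021/(-44 - 28 + 112) = 15021/40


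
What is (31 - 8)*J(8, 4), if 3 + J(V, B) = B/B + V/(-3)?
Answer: -322/3 ≈ -107.33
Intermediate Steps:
J(V, B) = -2 - V/3 (J(V, B) = -3 + (B/B + V/(-3)) = -3 + (1 + V*(-⅓)) = -3 + (1 - V/3) = -2 - V/3)
(31 - 8)*J(8, 4) = (31 - 8)*(-2 - ⅓*8) = 23*(-2 - 8/3) = 23*(-14/3) = -322/3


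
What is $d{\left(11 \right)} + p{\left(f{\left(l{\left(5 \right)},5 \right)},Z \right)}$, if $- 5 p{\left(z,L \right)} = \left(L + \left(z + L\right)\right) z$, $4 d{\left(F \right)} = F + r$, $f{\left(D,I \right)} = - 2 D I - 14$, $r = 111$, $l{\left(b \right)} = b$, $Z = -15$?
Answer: $- \frac{11727}{10} \approx -1172.7$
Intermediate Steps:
$f{\left(D,I \right)} = -14 - 2 D I$ ($f{\left(D,I \right)} = - 2 D I - 14 = -14 - 2 D I$)
$d{\left(F \right)} = \frac{111}{4} + \frac{F}{4}$ ($d{\left(F \right)} = \frac{F + 111}{4} = \frac{111 + F}{4} = \frac{111}{4} + \frac{F}{4}$)
$p{\left(z,L \right)} = - \frac{z \left(z + 2 L\right)}{5}$ ($p{\left(z,L \right)} = - \frac{\left(L + \left(z + L\right)\right) z}{5} = - \frac{\left(L + \left(L + z\right)\right) z}{5} = - \frac{\left(z + 2 L\right) z}{5} = - \frac{z \left(z + 2 L\right)}{5}$)
$d{\left(11 \right)} + p{\left(f{\left(l{\left(5 \right)},5 \right)},Z \right)} = \left(\frac{111}{4} + \frac{1}{4} \cdot 11\right) - \frac{\left(-14 - 10 \cdot 5\right) \left(\left(-14 - 10 \cdot 5\right) + 2 \left(-15\right)\right)}{5} = \left(\frac{111}{4} + \frac{11}{4}\right) - \frac{\left(-14 - 50\right) \left(\left(-14 - 50\right) - 30\right)}{5} = \frac{61}{2} - - \frac{64 \left(-64 - 30\right)}{5} = \frac{61}{2} - \left(- \frac{64}{5}\right) \left(-94\right) = \frac{61}{2} - \frac{6016}{5} = - \frac{11727}{10}$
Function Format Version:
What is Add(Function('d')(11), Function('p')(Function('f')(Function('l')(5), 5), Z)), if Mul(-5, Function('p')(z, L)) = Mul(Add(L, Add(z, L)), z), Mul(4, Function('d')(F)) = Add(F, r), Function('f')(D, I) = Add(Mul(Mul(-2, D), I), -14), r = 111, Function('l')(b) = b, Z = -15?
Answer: Rational(-11727, 10) ≈ -1172.7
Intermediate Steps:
Function('f')(D, I) = Add(-14, Mul(-2, D, I)) (Function('f')(D, I) = Add(Mul(-2, D, I), -14) = Add(-14, Mul(-2, D, I)))
Function('d')(F) = Add(Rational(111, 4), Mul(Rational(1, 4), F)) (Function('d')(F) = Mul(Rational(1, 4), Add(F, 111)) = Mul(Rational(1, 4), Add(111, F)) = Add(Rational(111, 4), Mul(Rational(1, 4), F)))
Function('p')(z, L) = Mul(Rational(-1, 5), z, Add(z, Mul(2, L))) (Function('p')(z, L) = Mul(Rational(-1, 5), Mul(Add(L, Add(z, L)), z)) = Mul(Rational(-1, 5), Mul(Add(L, Add(L, z)), z)) = Mul(Rational(-1, 5), Mul(Add(z, Mul(2, L)), z)) = Mul(Rational(-1, 5), Mul(z, Add(z, Mul(2, L)))) = Mul(Rational(-1, 5), z, Add(z, Mul(2, L))))
Add(Function('d')(11), Function('p')(Function('f')(Function('l')(5), 5), Z)) = Add(Add(Rational(111, 4), Mul(Rational(1, 4), 11)), Mul(Rational(-1, 5), Add(-14, Mul(-2, 5, 5)), Add(Add(-14, Mul(-2, 5, 5)), Mul(2, -15)))) = Add(Add(Rational(111, 4), Rational(11, 4)), Mul(Rational(-1, 5), Add(-14, -50), Add(Add(-14, -50), -30))) = Add(Rational(61, 2), Mul(Rational(-1, 5), -64, Add(-64, -30))) = Add(Rational(61, 2), Mul(Rational(-1, 5), -64, -94)) = Add(Rational(61, 2), Rational(-6016, 5)) = Rational(-11727, 10)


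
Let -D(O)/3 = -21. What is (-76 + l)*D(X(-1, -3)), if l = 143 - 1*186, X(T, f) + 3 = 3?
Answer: -7497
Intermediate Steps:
X(T, f) = 0 (X(T, f) = -3 + 3 = 0)
l = -43 (l = 143 - 186 = -43)
D(O) = 63 (D(O) = -3*(-21) = 63)
(-76 + l)*D(X(-1, -3)) = (-76 - 43)*63 = -119*63 = -7497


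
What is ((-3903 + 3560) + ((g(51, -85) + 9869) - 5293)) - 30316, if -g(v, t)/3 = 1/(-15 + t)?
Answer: -2608297/100 ≈ -26083.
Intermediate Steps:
g(v, t) = -3/(-15 + t)
((-3903 + 3560) + ((g(51, -85) + 9869) - 5293)) - 30316 = ((-3903 + 3560) + ((-3/(-15 - 85) + 9869) - 5293)) - 30316 = (-343 + ((-3/(-100) + 9869) - 5293)) - 30316 = (-343 + ((-3*(-1/100) + 9869) - 5293)) - 30316 = (-343 + ((3/100 + 9869) - 5293)) - 30316 = (-343 + (986903/100 - 5293)) - 30316 = (-343 + 457603/100) - 30316 = 423303/100 - 30316 = -2608297/100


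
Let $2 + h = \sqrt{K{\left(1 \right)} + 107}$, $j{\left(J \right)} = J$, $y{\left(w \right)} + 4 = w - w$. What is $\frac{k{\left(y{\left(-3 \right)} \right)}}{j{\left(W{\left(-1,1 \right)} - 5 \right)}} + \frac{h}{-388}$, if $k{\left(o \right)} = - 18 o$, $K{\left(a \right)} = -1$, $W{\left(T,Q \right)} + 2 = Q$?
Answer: $- \frac{2327}{194} - \frac{\sqrt{106}}{388} \approx -12.021$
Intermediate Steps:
$W{\left(T,Q \right)} = -2 + Q$
$y{\left(w \right)} = -4$ ($y{\left(w \right)} = -4 + \left(w - w\right) = -4 + 0 = -4$)
$h = -2 + \sqrt{106}$ ($h = -2 + \sqrt{-1 + 107} = -2 + \sqrt{106} \approx 8.2956$)
$\frac{k{\left(y{\left(-3 \right)} \right)}}{j{\left(W{\left(-1,1 \right)} - 5 \right)}} + \frac{h}{-388} = \frac{\left(-18\right) \left(-4\right)}{\left(-2 + 1\right) - 5} + \frac{-2 + \sqrt{106}}{-388} = \frac{72}{-1 - 5} + \left(-2 + \sqrt{106}\right) \left(- \frac{1}{388}\right) = \frac{72}{-6} + \left(\frac{1}{194} - \frac{\sqrt{106}}{388}\right) = 72 \left(- \frac{1}{6}\right) + \left(\frac{1}{194} - \frac{\sqrt{106}}{388}\right) = -12 + \left(\frac{1}{194} - \frac{\sqrt{106}}{388}\right) = - \frac{2327}{194} - \frac{\sqrt{106}}{388}$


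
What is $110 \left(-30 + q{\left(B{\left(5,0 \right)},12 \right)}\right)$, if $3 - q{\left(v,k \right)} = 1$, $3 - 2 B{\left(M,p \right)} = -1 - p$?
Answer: $-3080$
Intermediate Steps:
$B{\left(M,p \right)} = 2 + \frac{p}{2}$ ($B{\left(M,p \right)} = \frac{3}{2} - \frac{-1 - p}{2} = \frac{3}{2} + \left(\frac{1}{2} + \frac{p}{2}\right) = 2 + \frac{p}{2}$)
$q{\left(v,k \right)} = 2$ ($q{\left(v,k \right)} = 3 - 1 = 2$)
$110 \left(-30 + q{\left(B{\left(5,0 \right)},12 \right)}\right) = 110 \left(-30 + 2\right) = 110 \left(-28\right) = -3080$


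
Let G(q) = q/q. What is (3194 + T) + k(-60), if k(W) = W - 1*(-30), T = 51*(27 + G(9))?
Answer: 4592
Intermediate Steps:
G(q) = 1
T = 1428 (T = 51*(27 + 1) = 51*28 = 1428)
k(W) = 30 + W (k(W) = W + 30 = 30 + W)
(3194 + T) + k(-60) = (3194 + 1428) + (30 - 60) = 4622 - 30 = 4592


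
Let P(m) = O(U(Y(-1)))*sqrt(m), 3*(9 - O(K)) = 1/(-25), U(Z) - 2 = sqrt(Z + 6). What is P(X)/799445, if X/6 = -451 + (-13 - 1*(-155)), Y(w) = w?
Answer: 676*I*sqrt(206)/19986125 ≈ 0.00048546*I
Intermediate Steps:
U(Z) = 2 + sqrt(6 + Z) (U(Z) = 2 + sqrt(Z + 6) = 2 + sqrt(6 + Z))
X = -1854 (X = 6*(-451 + (-13 - 1*(-155))) = 6*(-451 + (-13 + 155)) = 6*(-451 + 142) = 6*(-309) = -1854)
O(K) = 676/75 (O(K) = 9 - 1/3/(-25) = 9 - 1/3*(-1/25) = 9 + 1/75 = 676/75)
P(m) = 676*sqrt(m)/75
P(X)/799445 = (676*sqrt(-1854)/75)/799445 = (676*(3*I*sqrt(206))/75)*(1/799445) = (676*I*sqrt(206)/25)*(1/799445) = 676*I*sqrt(206)/19986125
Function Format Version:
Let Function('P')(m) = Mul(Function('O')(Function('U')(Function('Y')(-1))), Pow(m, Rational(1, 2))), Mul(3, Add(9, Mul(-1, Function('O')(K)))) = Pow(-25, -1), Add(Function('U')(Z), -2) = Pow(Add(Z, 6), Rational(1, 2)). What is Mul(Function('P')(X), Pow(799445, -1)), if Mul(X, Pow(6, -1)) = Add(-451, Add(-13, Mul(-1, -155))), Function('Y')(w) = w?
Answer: Mul(Rational(676, 19986125), I, Pow(206, Rational(1, 2))) ≈ Mul(0.00048546, I)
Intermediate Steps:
Function('U')(Z) = Add(2, Pow(Add(6, Z), Rational(1, 2))) (Function('U')(Z) = Add(2, Pow(Add(Z, 6), Rational(1, 2))) = Add(2, Pow(Add(6, Z), Rational(1, 2))))
X = -1854 (X = Mul(6, Add(-451, Add(-13, Mul(-1, -155)))) = Mul(6, Add(-451, Add(-13, 155))) = Mul(6, Add(-451, 142)) = Mul(6, -309) = -1854)
Function('O')(K) = Rational(676, 75) (Function('O')(K) = Add(9, Mul(Rational(-1, 3), Pow(-25, -1))) = Add(9, Mul(Rational(-1, 3), Rational(-1, 25))) = Add(9, Rational(1, 75)) = Rational(676, 75))
Function('P')(m) = Mul(Rational(676, 75), Pow(m, Rational(1, 2)))
Mul(Function('P')(X), Pow(799445, -1)) = Mul(Mul(Rational(676, 75), Pow(-1854, Rational(1, 2))), Pow(799445, -1)) = Mul(Mul(Rational(676, 75), Mul(3, I, Pow(206, Rational(1, 2)))), Rational(1, 799445)) = Mul(Mul(Rational(676, 25), I, Pow(206, Rational(1, 2))), Rational(1, 799445)) = Mul(Rational(676, 19986125), I, Pow(206, Rational(1, 2)))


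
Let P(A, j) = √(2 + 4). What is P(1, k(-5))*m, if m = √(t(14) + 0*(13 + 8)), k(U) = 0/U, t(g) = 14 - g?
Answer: 0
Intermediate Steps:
k(U) = 0
P(A, j) = √6
m = 0 (m = √((14 - 1*14) + 0*(13 + 8)) = √((14 - 14) + 0*21) = √(0 + 0) = √0 = 0)
P(1, k(-5))*m = √6*0 = 0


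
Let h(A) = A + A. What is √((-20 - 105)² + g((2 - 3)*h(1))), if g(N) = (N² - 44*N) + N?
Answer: √15715 ≈ 125.36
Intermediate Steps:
h(A) = 2*A
g(N) = N² - 43*N
√((-20 - 105)² + g((2 - 3)*h(1))) = √((-20 - 105)² + ((2 - 3)*(2*1))*(-43 + (2 - 3)*(2*1))) = √((-125)² + (-1*2)*(-43 - 1*2)) = √(15625 - 2*(-43 - 2)) = √(15625 - 2*(-45)) = √(15625 + 90) = √15715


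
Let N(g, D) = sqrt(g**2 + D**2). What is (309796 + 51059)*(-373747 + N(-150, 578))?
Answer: -134868473685 + 20929590*sqrt(106) ≈ -1.3465e+11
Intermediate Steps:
N(g, D) = sqrt(D**2 + g**2)
(309796 + 51059)*(-373747 + N(-150, 578)) = (309796 + 51059)*(-373747 + sqrt(578**2 + (-150)**2)) = 360855*(-373747 + sqrt(334084 + 22500)) = 360855*(-373747 + sqrt(356584)) = 360855*(-373747 + 58*sqrt(106)) = -134868473685 + 20929590*sqrt(106)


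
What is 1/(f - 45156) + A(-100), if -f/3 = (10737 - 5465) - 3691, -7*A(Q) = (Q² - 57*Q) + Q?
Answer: -778424407/349293 ≈ -2228.6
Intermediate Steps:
A(Q) = 8*Q - Q²/7 (A(Q) = -((Q² - 57*Q) + Q)/7 = -(Q² - 56*Q)/7 = 8*Q - Q²/7)
f = -4743 (f = -3*((10737 - 5465) - 3691) = -3*(5272 - 3691) = -3*1581 = -4743)
1/(f - 45156) + A(-100) = 1/(-4743 - 45156) + (⅐)*(-100)*(56 - 1*(-100)) = 1/(-49899) + (⅐)*(-100)*(56 + 100) = -1/49899 + (⅐)*(-100)*156 = -1/49899 - 15600/7 = -778424407/349293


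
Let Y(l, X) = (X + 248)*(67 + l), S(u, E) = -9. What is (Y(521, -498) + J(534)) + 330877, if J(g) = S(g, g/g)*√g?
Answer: 183877 - 9*√534 ≈ 1.8367e+5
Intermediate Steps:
Y(l, X) = (67 + l)*(248 + X) (Y(l, X) = (248 + X)*(67 + l) = (67 + l)*(248 + X))
J(g) = -9*√g
(Y(521, -498) + J(534)) + 330877 = ((16616 + 67*(-498) + 248*521 - 498*521) - 9*√534) + 330877 = ((16616 - 33366 + 129208 - 259458) - 9*√534) + 330877 = (-147000 - 9*√534) + 330877 = 183877 - 9*√534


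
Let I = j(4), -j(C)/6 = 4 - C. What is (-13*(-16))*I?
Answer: 0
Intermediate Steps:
j(C) = -24 + 6*C (j(C) = -6*(4 - C) = -24 + 6*C)
I = 0 (I = -24 + 6*4 = -24 + 24 = 0)
(-13*(-16))*I = -13*(-16)*0 = 208*0 = 0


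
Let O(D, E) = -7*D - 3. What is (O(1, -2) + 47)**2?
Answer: 1369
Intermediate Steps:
O(D, E) = -3 - 7*D
(O(1, -2) + 47)**2 = ((-3 - 7*1) + 47)**2 = ((-3 - 7) + 47)**2 = (-10 + 47)**2 = 37**2 = 1369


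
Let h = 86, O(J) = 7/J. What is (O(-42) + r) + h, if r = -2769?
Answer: -16099/6 ≈ -2683.2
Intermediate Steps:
(O(-42) + r) + h = (7/(-42) - 2769) + 86 = (7*(-1/42) - 2769) + 86 = (-1/6 - 2769) + 86 = -16615/6 + 86 = -16099/6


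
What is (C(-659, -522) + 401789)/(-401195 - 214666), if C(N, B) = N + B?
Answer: -44512/68429 ≈ -0.65048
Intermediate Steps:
C(N, B) = B + N
(C(-659, -522) + 401789)/(-401195 - 214666) = ((-522 - 659) + 401789)/(-401195 - 214666) = (-1181 + 401789)/(-615861) = 400608*(-1/615861) = -44512/68429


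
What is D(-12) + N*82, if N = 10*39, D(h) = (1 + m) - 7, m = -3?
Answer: 31971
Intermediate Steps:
D(h) = -9 (D(h) = (1 - 3) - 7 = -2 - 7 = -9)
N = 390
D(-12) + N*82 = -9 + 390*82 = -9 + 31980 = 31971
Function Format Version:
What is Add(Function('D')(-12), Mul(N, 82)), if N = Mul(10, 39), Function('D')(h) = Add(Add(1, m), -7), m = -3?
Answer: 31971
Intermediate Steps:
Function('D')(h) = -9 (Function('D')(h) = Add(Add(1, -3), -7) = Add(-2, -7) = -9)
N = 390
Add(Function('D')(-12), Mul(N, 82)) = Add(-9, Mul(390, 82)) = Add(-9, 31980) = 31971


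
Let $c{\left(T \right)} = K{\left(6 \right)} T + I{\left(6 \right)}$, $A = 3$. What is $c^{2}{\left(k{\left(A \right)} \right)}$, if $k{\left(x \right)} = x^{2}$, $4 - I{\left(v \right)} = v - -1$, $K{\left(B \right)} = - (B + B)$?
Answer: $12321$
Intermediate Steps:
$K{\left(B \right)} = - 2 B$
$I{\left(v \right)} = 3 - v$ ($I{\left(v \right)} = 4 - \left(v - -1\right) = 4 - \left(v + 1\right) = 4 - \left(1 + v\right) = 3 - v$)
$c{\left(T \right)} = -3 - 12 T$ ($c{\left(T \right)} = \left(-2\right) 6 T + \left(3 - 6\right) = - 12 T + \left(3 - 6\right) = - 12 T - 3 = -3 - 12 T$)
$c^{2}{\left(k{\left(A \right)} \right)} = \left(-3 - 12 \cdot 3^{2}\right)^{2} = \left(-3 - 108\right)^{2} = \left(-111\right)^{2} = 12321$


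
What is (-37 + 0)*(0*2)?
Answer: 0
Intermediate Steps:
(-37 + 0)*(0*2) = -37*0 = 0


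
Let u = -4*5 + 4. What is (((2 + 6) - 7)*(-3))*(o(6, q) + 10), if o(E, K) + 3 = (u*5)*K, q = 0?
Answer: -21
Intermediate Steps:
u = -16 (u = -20 + 4 = -16)
o(E, K) = -3 - 80*K (o(E, K) = -3 + (-16*5)*K = -3 - 80*K)
(((2 + 6) - 7)*(-3))*(o(6, q) + 10) = (((2 + 6) - 7)*(-3))*((-3 - 80*0) + 10) = ((8 - 7)*(-3))*((-3 + 0) + 10) = (1*(-3))*(-3 + 10) = -3*7 = -21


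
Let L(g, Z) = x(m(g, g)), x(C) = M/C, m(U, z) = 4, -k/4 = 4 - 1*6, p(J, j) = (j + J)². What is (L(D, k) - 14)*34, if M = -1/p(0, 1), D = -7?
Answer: -969/2 ≈ -484.50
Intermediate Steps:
p(J, j) = (J + j)²
k = 8 (k = -4*(4 - 1*6) = -4*(4 - 6) = -4*(-2) = 8)
M = -1 (M = -1/((0 + 1)²) = -1/(1²) = -1/1 = -1*1 = -1)
x(C) = -1/C
L(g, Z) = -¼ (L(g, Z) = -1/4 = -1*¼ = -¼)
(L(D, k) - 14)*34 = (-¼ - 14)*34 = -57/4*34 = -969/2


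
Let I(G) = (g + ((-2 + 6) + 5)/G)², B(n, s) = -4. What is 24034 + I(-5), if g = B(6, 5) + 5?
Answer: 600866/25 ≈ 24035.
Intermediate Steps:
g = 1 (g = -4 + 5 = 1)
I(G) = (1 + 9/G)² (I(G) = (1 + ((-2 + 6) + 5)/G)² = (1 + (4 + 5)/G)² = (1 + 9/G)²)
24034 + I(-5) = 24034 + (9 - 5)²/(-5)² = 24034 + (1/25)*4² = 24034 + (1/25)*16 = 24034 + 16/25 = 600866/25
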